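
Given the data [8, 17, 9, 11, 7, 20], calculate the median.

10

Step 1: Sort the data in ascending order: [7, 8, 9, 11, 17, 20]
Step 2: The number of values is n = 6.
Step 3: Since n is even, the median is the average of positions 3 and 4:
  Median = (9 + 11) / 2 = 10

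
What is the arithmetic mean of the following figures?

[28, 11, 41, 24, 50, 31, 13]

28.2857

Step 1: Sum all values: 28 + 11 + 41 + 24 + 50 + 31 + 13 = 198
Step 2: Count the number of values: n = 7
Step 3: Mean = sum / n = 198 / 7 = 28.2857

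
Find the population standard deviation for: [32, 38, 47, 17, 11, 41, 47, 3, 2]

17.3084

Step 1: Compute the mean: 26.4444
Step 2: Sum of squared deviations from the mean: 2696.2222
Step 3: Population variance = 2696.2222 / 9 = 299.5802
Step 4: Standard deviation = sqrt(299.5802) = 17.3084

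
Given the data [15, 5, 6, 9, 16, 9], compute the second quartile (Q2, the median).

9

Step 1: Sort the data: [5, 6, 9, 9, 15, 16]
Step 2: n = 6
Step 3: Q2 is the median. Since n is even, it is the average of the values at positions 3 and 4:
  Q2 = (9 + 9) / 2 = 9
Step 4: Q2 = 9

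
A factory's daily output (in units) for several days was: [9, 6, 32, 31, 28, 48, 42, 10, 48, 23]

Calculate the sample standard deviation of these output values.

15.6847

Step 1: Compute the mean: 27.7
Step 2: Sum of squared deviations from the mean: 2214.1
Step 3: Sample variance = 2214.1 / 9 = 246.0111
Step 4: Standard deviation = sqrt(246.0111) = 15.6847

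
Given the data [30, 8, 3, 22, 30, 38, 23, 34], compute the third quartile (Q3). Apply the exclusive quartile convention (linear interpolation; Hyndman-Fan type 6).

33

Step 1: Sort the data: [3, 8, 22, 23, 30, 30, 34, 38]
Step 2: n = 8
Step 3: Using the exclusive quartile method:
  Q1 = 11.5
  Q2 (median) = 26.5
  Q3 = 33
  IQR = Q3 - Q1 = 33 - 11.5 = 21.5
Step 4: Q3 = 33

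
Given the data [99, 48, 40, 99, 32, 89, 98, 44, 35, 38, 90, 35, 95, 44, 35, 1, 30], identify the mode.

35

Step 1: Count the frequency of each value:
  1: appears 1 time(s)
  30: appears 1 time(s)
  32: appears 1 time(s)
  35: appears 3 time(s)
  38: appears 1 time(s)
  40: appears 1 time(s)
  44: appears 2 time(s)
  48: appears 1 time(s)
  89: appears 1 time(s)
  90: appears 1 time(s)
  95: appears 1 time(s)
  98: appears 1 time(s)
  99: appears 2 time(s)
Step 2: The value 35 appears most frequently (3 times).
Step 3: Mode = 35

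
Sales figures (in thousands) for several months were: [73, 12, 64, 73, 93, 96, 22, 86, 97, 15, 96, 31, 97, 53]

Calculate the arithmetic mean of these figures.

64.8571

Step 1: Sum all values: 73 + 12 + 64 + 73 + 93 + 96 + 22 + 86 + 97 + 15 + 96 + 31 + 97 + 53 = 908
Step 2: Count the number of values: n = 14
Step 3: Mean = sum / n = 908 / 14 = 64.8571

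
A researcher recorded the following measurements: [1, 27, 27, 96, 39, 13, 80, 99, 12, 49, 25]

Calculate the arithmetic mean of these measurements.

42.5455

Step 1: Sum all values: 1 + 27 + 27 + 96 + 39 + 13 + 80 + 99 + 12 + 49 + 25 = 468
Step 2: Count the number of values: n = 11
Step 3: Mean = sum / n = 468 / 11 = 42.5455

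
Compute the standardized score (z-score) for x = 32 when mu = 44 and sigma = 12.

-1

Step 1: Recall the z-score formula: z = (x - mu) / sigma
Step 2: Substitute values: z = (32 - 44) / 12
Step 3: z = -12 / 12 = -1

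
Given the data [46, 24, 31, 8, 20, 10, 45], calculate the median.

24

Step 1: Sort the data in ascending order: [8, 10, 20, 24, 31, 45, 46]
Step 2: The number of values is n = 7.
Step 3: Since n is odd, the median is the middle value at position 4: 24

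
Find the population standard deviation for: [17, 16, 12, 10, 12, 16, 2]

4.7937

Step 1: Compute the mean: 12.1429
Step 2: Sum of squared deviations from the mean: 160.8571
Step 3: Population variance = 160.8571 / 7 = 22.9796
Step 4: Standard deviation = sqrt(22.9796) = 4.7937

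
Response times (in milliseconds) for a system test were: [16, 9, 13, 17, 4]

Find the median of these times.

13

Step 1: Sort the data in ascending order: [4, 9, 13, 16, 17]
Step 2: The number of values is n = 5.
Step 3: Since n is odd, the median is the middle value at position 3: 13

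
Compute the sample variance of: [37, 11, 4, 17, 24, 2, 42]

242.9524

Step 1: Compute the mean: (37 + 11 + 4 + 17 + 24 + 2 + 42) / 7 = 19.5714
Step 2: Compute squared deviations from the mean:
  (37 - 19.5714)^2 = 303.7551
  (11 - 19.5714)^2 = 73.4694
  (4 - 19.5714)^2 = 242.4694
  (17 - 19.5714)^2 = 6.6122
  (24 - 19.5714)^2 = 19.6122
  (2 - 19.5714)^2 = 308.7551
  (42 - 19.5714)^2 = 503.0408
Step 3: Sum of squared deviations = 1457.7143
Step 4: Sample variance = 1457.7143 / 6 = 242.9524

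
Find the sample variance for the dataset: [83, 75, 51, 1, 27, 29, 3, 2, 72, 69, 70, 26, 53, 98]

1047.1484

Step 1: Compute the mean: (83 + 75 + 51 + 1 + 27 + 29 + 3 + 2 + 72 + 69 + 70 + 26 + 53 + 98) / 14 = 47.0714
Step 2: Compute squared deviations from the mean:
  (83 - 47.0714)^2 = 1290.8622
  (75 - 47.0714)^2 = 780.0051
  (51 - 47.0714)^2 = 15.4337
  (1 - 47.0714)^2 = 2122.5765
  (27 - 47.0714)^2 = 402.8622
  (29 - 47.0714)^2 = 326.5765
  (3 - 47.0714)^2 = 1942.2908
  (2 - 47.0714)^2 = 2031.4337
  (72 - 47.0714)^2 = 621.4337
  (69 - 47.0714)^2 = 480.8622
  (70 - 47.0714)^2 = 525.7194
  (26 - 47.0714)^2 = 444.0051
  (53 - 47.0714)^2 = 35.148
  (98 - 47.0714)^2 = 2593.7194
Step 3: Sum of squared deviations = 13612.9286
Step 4: Sample variance = 13612.9286 / 13 = 1047.1484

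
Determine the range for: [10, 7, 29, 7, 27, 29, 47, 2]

45

Step 1: Identify the maximum value: max = 47
Step 2: Identify the minimum value: min = 2
Step 3: Range = max - min = 47 - 2 = 45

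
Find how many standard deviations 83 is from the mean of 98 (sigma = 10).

-1.5

Step 1: Recall the z-score formula: z = (x - mu) / sigma
Step 2: Substitute values: z = (83 - 98) / 10
Step 3: z = -15 / 10 = -1.5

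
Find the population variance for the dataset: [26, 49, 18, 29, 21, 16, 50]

171.2653

Step 1: Compute the mean: (26 + 49 + 18 + 29 + 21 + 16 + 50) / 7 = 29.8571
Step 2: Compute squared deviations from the mean:
  (26 - 29.8571)^2 = 14.8776
  (49 - 29.8571)^2 = 366.449
  (18 - 29.8571)^2 = 140.5918
  (29 - 29.8571)^2 = 0.7347
  (21 - 29.8571)^2 = 78.449
  (16 - 29.8571)^2 = 192.0204
  (50 - 29.8571)^2 = 405.7347
Step 3: Sum of squared deviations = 1198.8571
Step 4: Population variance = 1198.8571 / 7 = 171.2653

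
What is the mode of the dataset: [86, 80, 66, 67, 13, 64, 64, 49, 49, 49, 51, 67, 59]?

49

Step 1: Count the frequency of each value:
  13: appears 1 time(s)
  49: appears 3 time(s)
  51: appears 1 time(s)
  59: appears 1 time(s)
  64: appears 2 time(s)
  66: appears 1 time(s)
  67: appears 2 time(s)
  80: appears 1 time(s)
  86: appears 1 time(s)
Step 2: The value 49 appears most frequently (3 times).
Step 3: Mode = 49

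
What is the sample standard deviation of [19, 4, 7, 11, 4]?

6.2849

Step 1: Compute the mean: 9
Step 2: Sum of squared deviations from the mean: 158
Step 3: Sample variance = 158 / 4 = 39.5
Step 4: Standard deviation = sqrt(39.5) = 6.2849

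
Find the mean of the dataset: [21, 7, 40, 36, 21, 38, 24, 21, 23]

25.6667

Step 1: Sum all values: 21 + 7 + 40 + 36 + 21 + 38 + 24 + 21 + 23 = 231
Step 2: Count the number of values: n = 9
Step 3: Mean = sum / n = 231 / 9 = 25.6667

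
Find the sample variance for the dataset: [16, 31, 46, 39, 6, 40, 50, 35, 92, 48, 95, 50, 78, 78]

713.4505

Step 1: Compute the mean: (16 + 31 + 46 + 39 + 6 + 40 + 50 + 35 + 92 + 48 + 95 + 50 + 78 + 78) / 14 = 50.2857
Step 2: Compute squared deviations from the mean:
  (16 - 50.2857)^2 = 1175.5102
  (31 - 50.2857)^2 = 371.9388
  (46 - 50.2857)^2 = 18.3673
  (39 - 50.2857)^2 = 127.3673
  (6 - 50.2857)^2 = 1961.2245
  (40 - 50.2857)^2 = 105.7959
  (50 - 50.2857)^2 = 0.0816
  (35 - 50.2857)^2 = 233.6531
  (92 - 50.2857)^2 = 1740.0816
  (48 - 50.2857)^2 = 5.2245
  (95 - 50.2857)^2 = 1999.3673
  (50 - 50.2857)^2 = 0.0816
  (78 - 50.2857)^2 = 768.0816
  (78 - 50.2857)^2 = 768.0816
Step 3: Sum of squared deviations = 9274.8571
Step 4: Sample variance = 9274.8571 / 13 = 713.4505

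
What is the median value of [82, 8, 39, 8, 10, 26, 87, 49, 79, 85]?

44

Step 1: Sort the data in ascending order: [8, 8, 10, 26, 39, 49, 79, 82, 85, 87]
Step 2: The number of values is n = 10.
Step 3: Since n is even, the median is the average of positions 5 and 6:
  Median = (39 + 49) / 2 = 44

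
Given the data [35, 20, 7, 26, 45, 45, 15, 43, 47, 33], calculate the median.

34

Step 1: Sort the data in ascending order: [7, 15, 20, 26, 33, 35, 43, 45, 45, 47]
Step 2: The number of values is n = 10.
Step 3: Since n is even, the median is the average of positions 5 and 6:
  Median = (33 + 35) / 2 = 34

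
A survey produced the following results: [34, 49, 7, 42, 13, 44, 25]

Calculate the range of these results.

42

Step 1: Identify the maximum value: max = 49
Step 2: Identify the minimum value: min = 7
Step 3: Range = max - min = 49 - 7 = 42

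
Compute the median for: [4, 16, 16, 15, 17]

16

Step 1: Sort the data in ascending order: [4, 15, 16, 16, 17]
Step 2: The number of values is n = 5.
Step 3: Since n is odd, the median is the middle value at position 3: 16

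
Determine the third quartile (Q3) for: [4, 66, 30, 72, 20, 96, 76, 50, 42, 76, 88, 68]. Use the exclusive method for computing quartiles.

76

Step 1: Sort the data: [4, 20, 30, 42, 50, 66, 68, 72, 76, 76, 88, 96]
Step 2: n = 12
Step 3: Using the exclusive quartile method:
  Q1 = 33
  Q2 (median) = 67
  Q3 = 76
  IQR = Q3 - Q1 = 76 - 33 = 43
Step 4: Q3 = 76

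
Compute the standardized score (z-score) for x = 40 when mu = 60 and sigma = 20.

-1

Step 1: Recall the z-score formula: z = (x - mu) / sigma
Step 2: Substitute values: z = (40 - 60) / 20
Step 3: z = -20 / 20 = -1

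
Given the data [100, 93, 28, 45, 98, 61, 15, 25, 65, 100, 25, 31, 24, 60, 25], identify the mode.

25

Step 1: Count the frequency of each value:
  15: appears 1 time(s)
  24: appears 1 time(s)
  25: appears 3 time(s)
  28: appears 1 time(s)
  31: appears 1 time(s)
  45: appears 1 time(s)
  60: appears 1 time(s)
  61: appears 1 time(s)
  65: appears 1 time(s)
  93: appears 1 time(s)
  98: appears 1 time(s)
  100: appears 2 time(s)
Step 2: The value 25 appears most frequently (3 times).
Step 3: Mode = 25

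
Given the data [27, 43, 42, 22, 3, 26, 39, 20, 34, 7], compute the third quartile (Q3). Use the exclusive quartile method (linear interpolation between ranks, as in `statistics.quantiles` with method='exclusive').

39.75

Step 1: Sort the data: [3, 7, 20, 22, 26, 27, 34, 39, 42, 43]
Step 2: n = 10
Step 3: Using the exclusive quartile method:
  Q1 = 16.75
  Q2 (median) = 26.5
  Q3 = 39.75
  IQR = Q3 - Q1 = 39.75 - 16.75 = 23
Step 4: Q3 = 39.75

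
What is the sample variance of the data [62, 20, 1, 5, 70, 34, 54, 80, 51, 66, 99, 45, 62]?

822.4103

Step 1: Compute the mean: (62 + 20 + 1 + 5 + 70 + 34 + 54 + 80 + 51 + 66 + 99 + 45 + 62) / 13 = 49.9231
Step 2: Compute squared deviations from the mean:
  (62 - 49.9231)^2 = 145.8521
  (20 - 49.9231)^2 = 895.3905
  (1 - 49.9231)^2 = 2393.4675
  (5 - 49.9231)^2 = 2018.0828
  (70 - 49.9231)^2 = 403.0828
  (34 - 49.9231)^2 = 253.5444
  (54 - 49.9231)^2 = 16.6213
  (80 - 49.9231)^2 = 904.6213
  (51 - 49.9231)^2 = 1.1598
  (66 - 49.9231)^2 = 258.4675
  (99 - 49.9231)^2 = 2408.5444
  (45 - 49.9231)^2 = 24.2367
  (62 - 49.9231)^2 = 145.8521
Step 3: Sum of squared deviations = 9868.9231
Step 4: Sample variance = 9868.9231 / 12 = 822.4103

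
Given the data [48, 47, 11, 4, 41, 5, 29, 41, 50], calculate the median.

41

Step 1: Sort the data in ascending order: [4, 5, 11, 29, 41, 41, 47, 48, 50]
Step 2: The number of values is n = 9.
Step 3: Since n is odd, the median is the middle value at position 5: 41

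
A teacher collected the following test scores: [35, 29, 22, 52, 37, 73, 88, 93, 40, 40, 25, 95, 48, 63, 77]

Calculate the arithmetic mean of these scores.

54.4667

Step 1: Sum all values: 35 + 29 + 22 + 52 + 37 + 73 + 88 + 93 + 40 + 40 + 25 + 95 + 48 + 63 + 77 = 817
Step 2: Count the number of values: n = 15
Step 3: Mean = sum / n = 817 / 15 = 54.4667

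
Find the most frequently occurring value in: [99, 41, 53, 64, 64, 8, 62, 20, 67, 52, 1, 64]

64

Step 1: Count the frequency of each value:
  1: appears 1 time(s)
  8: appears 1 time(s)
  20: appears 1 time(s)
  41: appears 1 time(s)
  52: appears 1 time(s)
  53: appears 1 time(s)
  62: appears 1 time(s)
  64: appears 3 time(s)
  67: appears 1 time(s)
  99: appears 1 time(s)
Step 2: The value 64 appears most frequently (3 times).
Step 3: Mode = 64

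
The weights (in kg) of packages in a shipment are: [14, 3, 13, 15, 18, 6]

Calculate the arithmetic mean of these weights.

11.5

Step 1: Sum all values: 14 + 3 + 13 + 15 + 18 + 6 = 69
Step 2: Count the number of values: n = 6
Step 3: Mean = sum / n = 69 / 6 = 11.5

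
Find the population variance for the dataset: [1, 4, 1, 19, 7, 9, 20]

53.9184

Step 1: Compute the mean: (1 + 4 + 1 + 19 + 7 + 9 + 20) / 7 = 8.7143
Step 2: Compute squared deviations from the mean:
  (1 - 8.7143)^2 = 59.5102
  (4 - 8.7143)^2 = 22.2245
  (1 - 8.7143)^2 = 59.5102
  (19 - 8.7143)^2 = 105.7959
  (7 - 8.7143)^2 = 2.9388
  (9 - 8.7143)^2 = 0.0816
  (20 - 8.7143)^2 = 127.3673
Step 3: Sum of squared deviations = 377.4286
Step 4: Population variance = 377.4286 / 7 = 53.9184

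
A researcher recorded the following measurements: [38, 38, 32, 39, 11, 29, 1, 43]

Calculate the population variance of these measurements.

196.8594

Step 1: Compute the mean: (38 + 38 + 32 + 39 + 11 + 29 + 1 + 43) / 8 = 28.875
Step 2: Compute squared deviations from the mean:
  (38 - 28.875)^2 = 83.2656
  (38 - 28.875)^2 = 83.2656
  (32 - 28.875)^2 = 9.7656
  (39 - 28.875)^2 = 102.5156
  (11 - 28.875)^2 = 319.5156
  (29 - 28.875)^2 = 0.0156
  (1 - 28.875)^2 = 777.0156
  (43 - 28.875)^2 = 199.5156
Step 3: Sum of squared deviations = 1574.875
Step 4: Population variance = 1574.875 / 8 = 196.8594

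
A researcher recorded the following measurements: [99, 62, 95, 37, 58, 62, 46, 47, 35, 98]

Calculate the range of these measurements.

64

Step 1: Identify the maximum value: max = 99
Step 2: Identify the minimum value: min = 35
Step 3: Range = max - min = 99 - 35 = 64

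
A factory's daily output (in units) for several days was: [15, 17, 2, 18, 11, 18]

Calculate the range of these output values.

16

Step 1: Identify the maximum value: max = 18
Step 2: Identify the minimum value: min = 2
Step 3: Range = max - min = 18 - 2 = 16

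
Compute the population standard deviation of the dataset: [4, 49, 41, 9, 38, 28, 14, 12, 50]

16.9232

Step 1: Compute the mean: 27.2222
Step 2: Sum of squared deviations from the mean: 2577.5556
Step 3: Population variance = 2577.5556 / 9 = 286.3951
Step 4: Standard deviation = sqrt(286.3951) = 16.9232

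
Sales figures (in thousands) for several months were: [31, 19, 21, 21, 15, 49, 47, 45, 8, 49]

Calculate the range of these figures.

41

Step 1: Identify the maximum value: max = 49
Step 2: Identify the minimum value: min = 8
Step 3: Range = max - min = 49 - 8 = 41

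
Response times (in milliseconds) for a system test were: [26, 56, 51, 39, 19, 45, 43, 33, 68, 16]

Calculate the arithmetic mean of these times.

39.6

Step 1: Sum all values: 26 + 56 + 51 + 39 + 19 + 45 + 43 + 33 + 68 + 16 = 396
Step 2: Count the number of values: n = 10
Step 3: Mean = sum / n = 396 / 10 = 39.6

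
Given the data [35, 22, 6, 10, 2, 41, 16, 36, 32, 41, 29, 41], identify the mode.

41

Step 1: Count the frequency of each value:
  2: appears 1 time(s)
  6: appears 1 time(s)
  10: appears 1 time(s)
  16: appears 1 time(s)
  22: appears 1 time(s)
  29: appears 1 time(s)
  32: appears 1 time(s)
  35: appears 1 time(s)
  36: appears 1 time(s)
  41: appears 3 time(s)
Step 2: The value 41 appears most frequently (3 times).
Step 3: Mode = 41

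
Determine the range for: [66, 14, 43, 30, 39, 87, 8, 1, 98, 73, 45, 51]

97

Step 1: Identify the maximum value: max = 98
Step 2: Identify the minimum value: min = 1
Step 3: Range = max - min = 98 - 1 = 97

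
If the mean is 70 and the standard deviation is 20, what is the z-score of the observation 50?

-1

Step 1: Recall the z-score formula: z = (x - mu) / sigma
Step 2: Substitute values: z = (50 - 70) / 20
Step 3: z = -20 / 20 = -1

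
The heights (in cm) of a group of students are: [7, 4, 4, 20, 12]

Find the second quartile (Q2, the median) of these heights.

7

Step 1: Sort the data: [4, 4, 7, 12, 20]
Step 2: n = 5
Step 3: Q2 is the median. Since n is odd, it is the middle value at position 3: 7
Step 4: Q2 = 7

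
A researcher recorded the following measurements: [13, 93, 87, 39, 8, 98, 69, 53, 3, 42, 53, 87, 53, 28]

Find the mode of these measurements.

53

Step 1: Count the frequency of each value:
  3: appears 1 time(s)
  8: appears 1 time(s)
  13: appears 1 time(s)
  28: appears 1 time(s)
  39: appears 1 time(s)
  42: appears 1 time(s)
  53: appears 3 time(s)
  69: appears 1 time(s)
  87: appears 2 time(s)
  93: appears 1 time(s)
  98: appears 1 time(s)
Step 2: The value 53 appears most frequently (3 times).
Step 3: Mode = 53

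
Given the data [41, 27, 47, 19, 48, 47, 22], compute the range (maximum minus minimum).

29

Step 1: Identify the maximum value: max = 48
Step 2: Identify the minimum value: min = 19
Step 3: Range = max - min = 48 - 19 = 29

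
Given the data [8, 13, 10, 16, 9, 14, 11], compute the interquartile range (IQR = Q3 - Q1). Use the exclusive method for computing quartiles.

5

Step 1: Sort the data: [8, 9, 10, 11, 13, 14, 16]
Step 2: n = 7
Step 3: Using the exclusive quartile method:
  Q1 = 9
  Q2 (median) = 11
  Q3 = 14
  IQR = Q3 - Q1 = 14 - 9 = 5
Step 4: IQR = 5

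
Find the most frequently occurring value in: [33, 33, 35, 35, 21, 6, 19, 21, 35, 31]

35

Step 1: Count the frequency of each value:
  6: appears 1 time(s)
  19: appears 1 time(s)
  21: appears 2 time(s)
  31: appears 1 time(s)
  33: appears 2 time(s)
  35: appears 3 time(s)
Step 2: The value 35 appears most frequently (3 times).
Step 3: Mode = 35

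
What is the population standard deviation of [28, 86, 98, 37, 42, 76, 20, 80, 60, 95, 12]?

29.7269

Step 1: Compute the mean: 57.6364
Step 2: Sum of squared deviations from the mean: 9720.5455
Step 3: Population variance = 9720.5455 / 11 = 883.686
Step 4: Standard deviation = sqrt(883.686) = 29.7269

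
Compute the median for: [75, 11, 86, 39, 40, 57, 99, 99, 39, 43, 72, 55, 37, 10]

49

Step 1: Sort the data in ascending order: [10, 11, 37, 39, 39, 40, 43, 55, 57, 72, 75, 86, 99, 99]
Step 2: The number of values is n = 14.
Step 3: Since n is even, the median is the average of positions 7 and 8:
  Median = (43 + 55) / 2 = 49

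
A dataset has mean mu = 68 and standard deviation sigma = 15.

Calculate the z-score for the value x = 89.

1.4

Step 1: Recall the z-score formula: z = (x - mu) / sigma
Step 2: Substitute values: z = (89 - 68) / 15
Step 3: z = 21 / 15 = 1.4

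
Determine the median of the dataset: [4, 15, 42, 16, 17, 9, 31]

16

Step 1: Sort the data in ascending order: [4, 9, 15, 16, 17, 31, 42]
Step 2: The number of values is n = 7.
Step 3: Since n is odd, the median is the middle value at position 4: 16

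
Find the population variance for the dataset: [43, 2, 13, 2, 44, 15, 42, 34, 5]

298.6173

Step 1: Compute the mean: (43 + 2 + 13 + 2 + 44 + 15 + 42 + 34 + 5) / 9 = 22.2222
Step 2: Compute squared deviations from the mean:
  (43 - 22.2222)^2 = 431.716
  (2 - 22.2222)^2 = 408.9383
  (13 - 22.2222)^2 = 85.0494
  (2 - 22.2222)^2 = 408.9383
  (44 - 22.2222)^2 = 474.2716
  (15 - 22.2222)^2 = 52.1605
  (42 - 22.2222)^2 = 391.1605
  (34 - 22.2222)^2 = 138.716
  (5 - 22.2222)^2 = 296.6049
Step 3: Sum of squared deviations = 2687.5556
Step 4: Population variance = 2687.5556 / 9 = 298.6173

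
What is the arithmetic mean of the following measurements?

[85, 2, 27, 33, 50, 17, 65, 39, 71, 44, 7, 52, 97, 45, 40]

44.9333

Step 1: Sum all values: 85 + 2 + 27 + 33 + 50 + 17 + 65 + 39 + 71 + 44 + 7 + 52 + 97 + 45 + 40 = 674
Step 2: Count the number of values: n = 15
Step 3: Mean = sum / n = 674 / 15 = 44.9333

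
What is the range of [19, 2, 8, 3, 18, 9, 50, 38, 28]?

48

Step 1: Identify the maximum value: max = 50
Step 2: Identify the minimum value: min = 2
Step 3: Range = max - min = 50 - 2 = 48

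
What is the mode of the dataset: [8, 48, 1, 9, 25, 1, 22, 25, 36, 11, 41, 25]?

25

Step 1: Count the frequency of each value:
  1: appears 2 time(s)
  8: appears 1 time(s)
  9: appears 1 time(s)
  11: appears 1 time(s)
  22: appears 1 time(s)
  25: appears 3 time(s)
  36: appears 1 time(s)
  41: appears 1 time(s)
  48: appears 1 time(s)
Step 2: The value 25 appears most frequently (3 times).
Step 3: Mode = 25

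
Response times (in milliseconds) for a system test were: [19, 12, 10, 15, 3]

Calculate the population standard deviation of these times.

5.3442

Step 1: Compute the mean: 11.8
Step 2: Sum of squared deviations from the mean: 142.8
Step 3: Population variance = 142.8 / 5 = 28.56
Step 4: Standard deviation = sqrt(28.56) = 5.3442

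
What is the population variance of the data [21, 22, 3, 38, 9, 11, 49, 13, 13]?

195.4321

Step 1: Compute the mean: (21 + 22 + 3 + 38 + 9 + 11 + 49 + 13 + 13) / 9 = 19.8889
Step 2: Compute squared deviations from the mean:
  (21 - 19.8889)^2 = 1.2346
  (22 - 19.8889)^2 = 4.4568
  (3 - 19.8889)^2 = 285.2346
  (38 - 19.8889)^2 = 328.0123
  (9 - 19.8889)^2 = 118.5679
  (11 - 19.8889)^2 = 79.0123
  (49 - 19.8889)^2 = 847.4568
  (13 - 19.8889)^2 = 47.4568
  (13 - 19.8889)^2 = 47.4568
Step 3: Sum of squared deviations = 1758.8889
Step 4: Population variance = 1758.8889 / 9 = 195.4321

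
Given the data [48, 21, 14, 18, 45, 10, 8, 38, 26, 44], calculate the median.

23.5

Step 1: Sort the data in ascending order: [8, 10, 14, 18, 21, 26, 38, 44, 45, 48]
Step 2: The number of values is n = 10.
Step 3: Since n is even, the median is the average of positions 5 and 6:
  Median = (21 + 26) / 2 = 23.5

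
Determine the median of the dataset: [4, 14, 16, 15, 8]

14

Step 1: Sort the data in ascending order: [4, 8, 14, 15, 16]
Step 2: The number of values is n = 5.
Step 3: Since n is odd, the median is the middle value at position 3: 14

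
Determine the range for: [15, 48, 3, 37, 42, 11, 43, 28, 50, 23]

47

Step 1: Identify the maximum value: max = 50
Step 2: Identify the minimum value: min = 3
Step 3: Range = max - min = 50 - 3 = 47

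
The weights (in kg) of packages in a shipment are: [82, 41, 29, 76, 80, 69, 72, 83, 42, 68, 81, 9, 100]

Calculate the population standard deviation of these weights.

24.8658

Step 1: Compute the mean: 64
Step 2: Sum of squared deviations from the mean: 8038
Step 3: Population variance = 8038 / 13 = 618.3077
Step 4: Standard deviation = sqrt(618.3077) = 24.8658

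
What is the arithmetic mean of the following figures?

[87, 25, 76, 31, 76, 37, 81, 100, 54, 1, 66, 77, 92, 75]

62.7143

Step 1: Sum all values: 87 + 25 + 76 + 31 + 76 + 37 + 81 + 100 + 54 + 1 + 66 + 77 + 92 + 75 = 878
Step 2: Count the number of values: n = 14
Step 3: Mean = sum / n = 878 / 14 = 62.7143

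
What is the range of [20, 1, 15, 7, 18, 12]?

19

Step 1: Identify the maximum value: max = 20
Step 2: Identify the minimum value: min = 1
Step 3: Range = max - min = 20 - 1 = 19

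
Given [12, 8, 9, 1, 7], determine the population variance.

13.04

Step 1: Compute the mean: (12 + 8 + 9 + 1 + 7) / 5 = 7.4
Step 2: Compute squared deviations from the mean:
  (12 - 7.4)^2 = 21.16
  (8 - 7.4)^2 = 0.36
  (9 - 7.4)^2 = 2.56
  (1 - 7.4)^2 = 40.96
  (7 - 7.4)^2 = 0.16
Step 3: Sum of squared deviations = 65.2
Step 4: Population variance = 65.2 / 5 = 13.04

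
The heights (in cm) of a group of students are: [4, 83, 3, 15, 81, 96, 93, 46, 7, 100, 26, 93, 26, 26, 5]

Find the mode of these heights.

26

Step 1: Count the frequency of each value:
  3: appears 1 time(s)
  4: appears 1 time(s)
  5: appears 1 time(s)
  7: appears 1 time(s)
  15: appears 1 time(s)
  26: appears 3 time(s)
  46: appears 1 time(s)
  81: appears 1 time(s)
  83: appears 1 time(s)
  93: appears 2 time(s)
  96: appears 1 time(s)
  100: appears 1 time(s)
Step 2: The value 26 appears most frequently (3 times).
Step 3: Mode = 26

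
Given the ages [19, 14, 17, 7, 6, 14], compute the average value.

12.8333

Step 1: Sum all values: 19 + 14 + 17 + 7 + 6 + 14 = 77
Step 2: Count the number of values: n = 6
Step 3: Mean = sum / n = 77 / 6 = 12.8333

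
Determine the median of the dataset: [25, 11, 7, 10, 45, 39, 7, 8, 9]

10

Step 1: Sort the data in ascending order: [7, 7, 8, 9, 10, 11, 25, 39, 45]
Step 2: The number of values is n = 9.
Step 3: Since n is odd, the median is the middle value at position 5: 10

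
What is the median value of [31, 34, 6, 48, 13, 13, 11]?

13

Step 1: Sort the data in ascending order: [6, 11, 13, 13, 31, 34, 48]
Step 2: The number of values is n = 7.
Step 3: Since n is odd, the median is the middle value at position 4: 13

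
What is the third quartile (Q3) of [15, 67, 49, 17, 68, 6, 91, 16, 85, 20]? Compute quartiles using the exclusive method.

72.25

Step 1: Sort the data: [6, 15, 16, 17, 20, 49, 67, 68, 85, 91]
Step 2: n = 10
Step 3: Using the exclusive quartile method:
  Q1 = 15.75
  Q2 (median) = 34.5
  Q3 = 72.25
  IQR = Q3 - Q1 = 72.25 - 15.75 = 56.5
Step 4: Q3 = 72.25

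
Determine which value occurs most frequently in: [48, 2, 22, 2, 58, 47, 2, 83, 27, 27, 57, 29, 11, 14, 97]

2

Step 1: Count the frequency of each value:
  2: appears 3 time(s)
  11: appears 1 time(s)
  14: appears 1 time(s)
  22: appears 1 time(s)
  27: appears 2 time(s)
  29: appears 1 time(s)
  47: appears 1 time(s)
  48: appears 1 time(s)
  57: appears 1 time(s)
  58: appears 1 time(s)
  83: appears 1 time(s)
  97: appears 1 time(s)
Step 2: The value 2 appears most frequently (3 times).
Step 3: Mode = 2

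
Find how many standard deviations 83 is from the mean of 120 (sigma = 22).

-1.6818

Step 1: Recall the z-score formula: z = (x - mu) / sigma
Step 2: Substitute values: z = (83 - 120) / 22
Step 3: z = -37 / 22 = -1.6818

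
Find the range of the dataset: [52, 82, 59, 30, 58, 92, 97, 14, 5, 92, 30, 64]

92

Step 1: Identify the maximum value: max = 97
Step 2: Identify the minimum value: min = 5
Step 3: Range = max - min = 97 - 5 = 92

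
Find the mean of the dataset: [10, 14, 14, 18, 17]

14.6

Step 1: Sum all values: 10 + 14 + 14 + 18 + 17 = 73
Step 2: Count the number of values: n = 5
Step 3: Mean = sum / n = 73 / 5 = 14.6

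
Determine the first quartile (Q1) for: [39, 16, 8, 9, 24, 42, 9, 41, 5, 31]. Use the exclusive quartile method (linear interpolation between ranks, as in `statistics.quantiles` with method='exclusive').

8.75

Step 1: Sort the data: [5, 8, 9, 9, 16, 24, 31, 39, 41, 42]
Step 2: n = 10
Step 3: Using the exclusive quartile method:
  Q1 = 8.75
  Q2 (median) = 20
  Q3 = 39.5
  IQR = Q3 - Q1 = 39.5 - 8.75 = 30.75
Step 4: Q1 = 8.75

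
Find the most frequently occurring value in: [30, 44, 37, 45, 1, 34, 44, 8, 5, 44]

44

Step 1: Count the frequency of each value:
  1: appears 1 time(s)
  5: appears 1 time(s)
  8: appears 1 time(s)
  30: appears 1 time(s)
  34: appears 1 time(s)
  37: appears 1 time(s)
  44: appears 3 time(s)
  45: appears 1 time(s)
Step 2: The value 44 appears most frequently (3 times).
Step 3: Mode = 44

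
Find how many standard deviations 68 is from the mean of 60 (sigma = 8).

1

Step 1: Recall the z-score formula: z = (x - mu) / sigma
Step 2: Substitute values: z = (68 - 60) / 8
Step 3: z = 8 / 8 = 1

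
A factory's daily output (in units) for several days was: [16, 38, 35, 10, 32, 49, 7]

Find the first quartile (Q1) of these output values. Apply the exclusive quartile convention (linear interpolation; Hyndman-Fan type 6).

10

Step 1: Sort the data: [7, 10, 16, 32, 35, 38, 49]
Step 2: n = 7
Step 3: Using the exclusive quartile method:
  Q1 = 10
  Q2 (median) = 32
  Q3 = 38
  IQR = Q3 - Q1 = 38 - 10 = 28
Step 4: Q1 = 10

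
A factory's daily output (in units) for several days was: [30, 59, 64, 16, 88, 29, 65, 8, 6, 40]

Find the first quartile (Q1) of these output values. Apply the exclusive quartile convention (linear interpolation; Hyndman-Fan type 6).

14

Step 1: Sort the data: [6, 8, 16, 29, 30, 40, 59, 64, 65, 88]
Step 2: n = 10
Step 3: Using the exclusive quartile method:
  Q1 = 14
  Q2 (median) = 35
  Q3 = 64.25
  IQR = Q3 - Q1 = 64.25 - 14 = 50.25
Step 4: Q1 = 14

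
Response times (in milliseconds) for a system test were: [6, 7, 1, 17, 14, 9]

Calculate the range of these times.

16

Step 1: Identify the maximum value: max = 17
Step 2: Identify the minimum value: min = 1
Step 3: Range = max - min = 17 - 1 = 16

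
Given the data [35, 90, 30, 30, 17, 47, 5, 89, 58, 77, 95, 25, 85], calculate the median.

47

Step 1: Sort the data in ascending order: [5, 17, 25, 30, 30, 35, 47, 58, 77, 85, 89, 90, 95]
Step 2: The number of values is n = 13.
Step 3: Since n is odd, the median is the middle value at position 7: 47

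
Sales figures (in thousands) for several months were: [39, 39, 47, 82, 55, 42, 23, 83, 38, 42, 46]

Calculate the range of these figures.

60

Step 1: Identify the maximum value: max = 83
Step 2: Identify the minimum value: min = 23
Step 3: Range = max - min = 83 - 23 = 60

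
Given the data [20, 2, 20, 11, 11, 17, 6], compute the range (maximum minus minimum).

18

Step 1: Identify the maximum value: max = 20
Step 2: Identify the minimum value: min = 2
Step 3: Range = max - min = 20 - 2 = 18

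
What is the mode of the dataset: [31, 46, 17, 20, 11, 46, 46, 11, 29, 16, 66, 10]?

46

Step 1: Count the frequency of each value:
  10: appears 1 time(s)
  11: appears 2 time(s)
  16: appears 1 time(s)
  17: appears 1 time(s)
  20: appears 1 time(s)
  29: appears 1 time(s)
  31: appears 1 time(s)
  46: appears 3 time(s)
  66: appears 1 time(s)
Step 2: The value 46 appears most frequently (3 times).
Step 3: Mode = 46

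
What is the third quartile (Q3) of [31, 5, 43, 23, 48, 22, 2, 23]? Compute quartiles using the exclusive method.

40

Step 1: Sort the data: [2, 5, 22, 23, 23, 31, 43, 48]
Step 2: n = 8
Step 3: Using the exclusive quartile method:
  Q1 = 9.25
  Q2 (median) = 23
  Q3 = 40
  IQR = Q3 - Q1 = 40 - 9.25 = 30.75
Step 4: Q3 = 40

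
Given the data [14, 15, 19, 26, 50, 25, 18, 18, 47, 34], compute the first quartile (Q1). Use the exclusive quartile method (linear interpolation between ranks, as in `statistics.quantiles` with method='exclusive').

17.25

Step 1: Sort the data: [14, 15, 18, 18, 19, 25, 26, 34, 47, 50]
Step 2: n = 10
Step 3: Using the exclusive quartile method:
  Q1 = 17.25
  Q2 (median) = 22
  Q3 = 37.25
  IQR = Q3 - Q1 = 37.25 - 17.25 = 20
Step 4: Q1 = 17.25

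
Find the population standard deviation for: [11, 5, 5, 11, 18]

4.8166

Step 1: Compute the mean: 10
Step 2: Sum of squared deviations from the mean: 116
Step 3: Population variance = 116 / 5 = 23.2
Step 4: Standard deviation = sqrt(23.2) = 4.8166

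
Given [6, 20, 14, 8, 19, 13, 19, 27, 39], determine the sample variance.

101.5

Step 1: Compute the mean: (6 + 20 + 14 + 8 + 19 + 13 + 19 + 27 + 39) / 9 = 18.3333
Step 2: Compute squared deviations from the mean:
  (6 - 18.3333)^2 = 152.1111
  (20 - 18.3333)^2 = 2.7778
  (14 - 18.3333)^2 = 18.7778
  (8 - 18.3333)^2 = 106.7778
  (19 - 18.3333)^2 = 0.4444
  (13 - 18.3333)^2 = 28.4444
  (19 - 18.3333)^2 = 0.4444
  (27 - 18.3333)^2 = 75.1111
  (39 - 18.3333)^2 = 427.1111
Step 3: Sum of squared deviations = 812
Step 4: Sample variance = 812 / 8 = 101.5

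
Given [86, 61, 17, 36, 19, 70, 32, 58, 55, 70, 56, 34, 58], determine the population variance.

402.4379

Step 1: Compute the mean: (86 + 61 + 17 + 36 + 19 + 70 + 32 + 58 + 55 + 70 + 56 + 34 + 58) / 13 = 50.1538
Step 2: Compute squared deviations from the mean:
  (86 - 50.1538)^2 = 1284.9467
  (61 - 50.1538)^2 = 117.6391
  (17 - 50.1538)^2 = 1099.1775
  (36 - 50.1538)^2 = 200.3314
  (19 - 50.1538)^2 = 970.5621
  (70 - 50.1538)^2 = 393.8698
  (32 - 50.1538)^2 = 329.5621
  (58 - 50.1538)^2 = 61.5621
  (55 - 50.1538)^2 = 23.4852
  (70 - 50.1538)^2 = 393.8698
  (56 - 50.1538)^2 = 34.1775
  (34 - 50.1538)^2 = 260.9467
  (58 - 50.1538)^2 = 61.5621
Step 3: Sum of squared deviations = 5231.6923
Step 4: Population variance = 5231.6923 / 13 = 402.4379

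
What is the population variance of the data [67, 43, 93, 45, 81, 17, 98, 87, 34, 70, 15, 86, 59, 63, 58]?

639.2622

Step 1: Compute the mean: (67 + 43 + 93 + 45 + 81 + 17 + 98 + 87 + 34 + 70 + 15 + 86 + 59 + 63 + 58) / 15 = 61.0667
Step 2: Compute squared deviations from the mean:
  (67 - 61.0667)^2 = 35.2044
  (43 - 61.0667)^2 = 326.4044
  (93 - 61.0667)^2 = 1019.7378
  (45 - 61.0667)^2 = 258.1378
  (81 - 61.0667)^2 = 397.3378
  (17 - 61.0667)^2 = 1941.8711
  (98 - 61.0667)^2 = 1364.0711
  (87 - 61.0667)^2 = 672.5378
  (34 - 61.0667)^2 = 732.6044
  (70 - 61.0667)^2 = 79.8044
  (15 - 61.0667)^2 = 2122.1378
  (86 - 61.0667)^2 = 621.6711
  (59 - 61.0667)^2 = 4.2711
  (63 - 61.0667)^2 = 3.7378
  (58 - 61.0667)^2 = 9.4044
Step 3: Sum of squared deviations = 9588.9333
Step 4: Population variance = 9588.9333 / 15 = 639.2622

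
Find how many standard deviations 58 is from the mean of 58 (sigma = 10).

0

Step 1: Recall the z-score formula: z = (x - mu) / sigma
Step 2: Substitute values: z = (58 - 58) / 10
Step 3: z = 0 / 10 = 0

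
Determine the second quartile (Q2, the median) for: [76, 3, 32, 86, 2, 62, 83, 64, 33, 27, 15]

33

Step 1: Sort the data: [2, 3, 15, 27, 32, 33, 62, 64, 76, 83, 86]
Step 2: n = 11
Step 3: Q2 is the median. Since n is odd, it is the middle value at position 6: 33
Step 4: Q2 = 33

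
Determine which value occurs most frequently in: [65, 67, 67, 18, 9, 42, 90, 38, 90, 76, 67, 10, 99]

67

Step 1: Count the frequency of each value:
  9: appears 1 time(s)
  10: appears 1 time(s)
  18: appears 1 time(s)
  38: appears 1 time(s)
  42: appears 1 time(s)
  65: appears 1 time(s)
  67: appears 3 time(s)
  76: appears 1 time(s)
  90: appears 2 time(s)
  99: appears 1 time(s)
Step 2: The value 67 appears most frequently (3 times).
Step 3: Mode = 67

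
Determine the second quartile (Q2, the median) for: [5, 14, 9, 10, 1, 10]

9.5

Step 1: Sort the data: [1, 5, 9, 10, 10, 14]
Step 2: n = 6
Step 3: Q2 is the median. Since n is even, it is the average of the values at positions 3 and 4:
  Q2 = (9 + 10) / 2 = 9.5
Step 4: Q2 = 9.5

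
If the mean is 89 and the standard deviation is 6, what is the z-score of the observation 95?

1

Step 1: Recall the z-score formula: z = (x - mu) / sigma
Step 2: Substitute values: z = (95 - 89) / 6
Step 3: z = 6 / 6 = 1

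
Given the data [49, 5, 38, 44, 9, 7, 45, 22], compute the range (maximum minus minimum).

44

Step 1: Identify the maximum value: max = 49
Step 2: Identify the minimum value: min = 5
Step 3: Range = max - min = 49 - 5 = 44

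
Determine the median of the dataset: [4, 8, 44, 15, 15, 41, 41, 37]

26

Step 1: Sort the data in ascending order: [4, 8, 15, 15, 37, 41, 41, 44]
Step 2: The number of values is n = 8.
Step 3: Since n is even, the median is the average of positions 4 and 5:
  Median = (15 + 37) / 2 = 26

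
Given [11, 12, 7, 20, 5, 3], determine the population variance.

31.2222

Step 1: Compute the mean: (11 + 12 + 7 + 20 + 5 + 3) / 6 = 9.6667
Step 2: Compute squared deviations from the mean:
  (11 - 9.6667)^2 = 1.7778
  (12 - 9.6667)^2 = 5.4444
  (7 - 9.6667)^2 = 7.1111
  (20 - 9.6667)^2 = 106.7778
  (5 - 9.6667)^2 = 21.7778
  (3 - 9.6667)^2 = 44.4444
Step 3: Sum of squared deviations = 187.3333
Step 4: Population variance = 187.3333 / 6 = 31.2222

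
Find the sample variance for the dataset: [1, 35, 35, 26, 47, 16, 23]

222.8095

Step 1: Compute the mean: (1 + 35 + 35 + 26 + 47 + 16 + 23) / 7 = 26.1429
Step 2: Compute squared deviations from the mean:
  (1 - 26.1429)^2 = 632.1633
  (35 - 26.1429)^2 = 78.449
  (35 - 26.1429)^2 = 78.449
  (26 - 26.1429)^2 = 0.0204
  (47 - 26.1429)^2 = 435.0204
  (16 - 26.1429)^2 = 102.8776
  (23 - 26.1429)^2 = 9.8776
Step 3: Sum of squared deviations = 1336.8571
Step 4: Sample variance = 1336.8571 / 6 = 222.8095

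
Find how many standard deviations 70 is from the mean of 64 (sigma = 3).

2

Step 1: Recall the z-score formula: z = (x - mu) / sigma
Step 2: Substitute values: z = (70 - 64) / 3
Step 3: z = 6 / 3 = 2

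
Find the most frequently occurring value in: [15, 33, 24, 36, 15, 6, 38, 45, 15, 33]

15

Step 1: Count the frequency of each value:
  6: appears 1 time(s)
  15: appears 3 time(s)
  24: appears 1 time(s)
  33: appears 2 time(s)
  36: appears 1 time(s)
  38: appears 1 time(s)
  45: appears 1 time(s)
Step 2: The value 15 appears most frequently (3 times).
Step 3: Mode = 15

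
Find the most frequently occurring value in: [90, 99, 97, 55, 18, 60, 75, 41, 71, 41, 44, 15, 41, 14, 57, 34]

41

Step 1: Count the frequency of each value:
  14: appears 1 time(s)
  15: appears 1 time(s)
  18: appears 1 time(s)
  34: appears 1 time(s)
  41: appears 3 time(s)
  44: appears 1 time(s)
  55: appears 1 time(s)
  57: appears 1 time(s)
  60: appears 1 time(s)
  71: appears 1 time(s)
  75: appears 1 time(s)
  90: appears 1 time(s)
  97: appears 1 time(s)
  99: appears 1 time(s)
Step 2: The value 41 appears most frequently (3 times).
Step 3: Mode = 41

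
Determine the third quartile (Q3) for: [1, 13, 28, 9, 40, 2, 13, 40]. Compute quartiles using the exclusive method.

37

Step 1: Sort the data: [1, 2, 9, 13, 13, 28, 40, 40]
Step 2: n = 8
Step 3: Using the exclusive quartile method:
  Q1 = 3.75
  Q2 (median) = 13
  Q3 = 37
  IQR = Q3 - Q1 = 37 - 3.75 = 33.25
Step 4: Q3 = 37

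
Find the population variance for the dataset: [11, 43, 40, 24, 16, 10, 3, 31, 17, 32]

163.21

Step 1: Compute the mean: (11 + 43 + 40 + 24 + 16 + 10 + 3 + 31 + 17 + 32) / 10 = 22.7
Step 2: Compute squared deviations from the mean:
  (11 - 22.7)^2 = 136.89
  (43 - 22.7)^2 = 412.09
  (40 - 22.7)^2 = 299.29
  (24 - 22.7)^2 = 1.69
  (16 - 22.7)^2 = 44.89
  (10 - 22.7)^2 = 161.29
  (3 - 22.7)^2 = 388.09
  (31 - 22.7)^2 = 68.89
  (17 - 22.7)^2 = 32.49
  (32 - 22.7)^2 = 86.49
Step 3: Sum of squared deviations = 1632.1
Step 4: Population variance = 1632.1 / 10 = 163.21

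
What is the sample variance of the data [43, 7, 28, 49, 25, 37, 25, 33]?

166.4107

Step 1: Compute the mean: (43 + 7 + 28 + 49 + 25 + 37 + 25 + 33) / 8 = 30.875
Step 2: Compute squared deviations from the mean:
  (43 - 30.875)^2 = 147.0156
  (7 - 30.875)^2 = 570.0156
  (28 - 30.875)^2 = 8.2656
  (49 - 30.875)^2 = 328.5156
  (25 - 30.875)^2 = 34.5156
  (37 - 30.875)^2 = 37.5156
  (25 - 30.875)^2 = 34.5156
  (33 - 30.875)^2 = 4.5156
Step 3: Sum of squared deviations = 1164.875
Step 4: Sample variance = 1164.875 / 7 = 166.4107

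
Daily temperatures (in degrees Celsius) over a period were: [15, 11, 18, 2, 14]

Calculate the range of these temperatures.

16

Step 1: Identify the maximum value: max = 18
Step 2: Identify the minimum value: min = 2
Step 3: Range = max - min = 18 - 2 = 16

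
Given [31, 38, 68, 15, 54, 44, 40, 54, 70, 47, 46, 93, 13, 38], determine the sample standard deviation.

21.1905

Step 1: Compute the mean: 46.5
Step 2: Sum of squared deviations from the mean: 5837.5
Step 3: Sample variance = 5837.5 / 13 = 449.0385
Step 4: Standard deviation = sqrt(449.0385) = 21.1905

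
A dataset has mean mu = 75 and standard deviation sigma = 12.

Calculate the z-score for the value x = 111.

3

Step 1: Recall the z-score formula: z = (x - mu) / sigma
Step 2: Substitute values: z = (111 - 75) / 12
Step 3: z = 36 / 12 = 3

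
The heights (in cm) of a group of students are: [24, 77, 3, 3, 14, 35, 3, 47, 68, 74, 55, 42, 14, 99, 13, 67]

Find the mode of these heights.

3

Step 1: Count the frequency of each value:
  3: appears 3 time(s)
  13: appears 1 time(s)
  14: appears 2 time(s)
  24: appears 1 time(s)
  35: appears 1 time(s)
  42: appears 1 time(s)
  47: appears 1 time(s)
  55: appears 1 time(s)
  67: appears 1 time(s)
  68: appears 1 time(s)
  74: appears 1 time(s)
  77: appears 1 time(s)
  99: appears 1 time(s)
Step 2: The value 3 appears most frequently (3 times).
Step 3: Mode = 3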